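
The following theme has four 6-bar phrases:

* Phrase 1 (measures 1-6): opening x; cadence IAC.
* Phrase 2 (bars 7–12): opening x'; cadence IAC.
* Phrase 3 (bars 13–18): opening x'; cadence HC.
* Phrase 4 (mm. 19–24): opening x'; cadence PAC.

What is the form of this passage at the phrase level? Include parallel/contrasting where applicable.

Four phrases in two halves: the first half (mm. 1–12) ends with an imperfect authentic cadence, the second (bars 13–24) with a perfect authentic cadence — a large antecedent–consequent pair, i.e. a double period.
Phrase 3 begins with the same material as phrase 1, making it parallel.

parallel double period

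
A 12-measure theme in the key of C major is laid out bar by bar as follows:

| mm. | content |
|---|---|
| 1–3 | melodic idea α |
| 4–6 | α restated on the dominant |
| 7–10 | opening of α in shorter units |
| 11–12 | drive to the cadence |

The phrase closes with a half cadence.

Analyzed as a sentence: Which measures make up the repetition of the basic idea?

The presentation of a sentence is the basic idea (mm. 1–3) plus its repetition (mm. 4-6); the repetition of the basic idea is therefore mm. 4-6.

measures 4–6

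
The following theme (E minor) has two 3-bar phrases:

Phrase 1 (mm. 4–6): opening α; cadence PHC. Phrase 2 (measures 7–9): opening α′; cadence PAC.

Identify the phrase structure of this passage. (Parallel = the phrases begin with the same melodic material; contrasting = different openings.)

parallel period

Phrase 1 ends with a Phrygian half cadence (weaker) and phrase 2 with a perfect authentic cadence (stronger): antecedent + consequent = a period.
The two phrases open with the same material (α / α′), so the period is parallel.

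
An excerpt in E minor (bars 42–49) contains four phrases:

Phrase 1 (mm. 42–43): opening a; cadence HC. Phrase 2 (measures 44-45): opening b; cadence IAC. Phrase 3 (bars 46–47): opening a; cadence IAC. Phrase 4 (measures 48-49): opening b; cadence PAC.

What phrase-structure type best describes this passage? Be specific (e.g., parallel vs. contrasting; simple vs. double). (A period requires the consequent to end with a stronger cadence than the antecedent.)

parallel double period

Four phrases in two halves: the first half (measures 42–45) ends with an imperfect authentic cadence, the second (mm. 46-49) with a perfect authentic cadence — a large antecedent–consequent pair, i.e. a double period.
Phrase 3 begins with the same material as phrase 1, making it parallel.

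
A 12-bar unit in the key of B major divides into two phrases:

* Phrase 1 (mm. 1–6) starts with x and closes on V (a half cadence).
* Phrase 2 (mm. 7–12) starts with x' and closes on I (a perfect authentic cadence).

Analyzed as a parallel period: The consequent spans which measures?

measures 7–12

The antecedent is the phrase ending with the weaker cadence (half cadence, phrase 1) and the consequent the one ending more conclusively (perfect authentic cadence, phrase 2); the consequent is mm. 7–12.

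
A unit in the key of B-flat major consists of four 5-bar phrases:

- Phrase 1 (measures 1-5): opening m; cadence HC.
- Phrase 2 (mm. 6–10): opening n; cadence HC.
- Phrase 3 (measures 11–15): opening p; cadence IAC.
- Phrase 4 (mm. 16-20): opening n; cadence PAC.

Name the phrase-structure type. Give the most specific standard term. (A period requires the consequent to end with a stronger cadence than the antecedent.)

Four phrases in two halves: the first half (measures 1–10) ends with a half cadence, the second (mm. 11–20) with a perfect authentic cadence — a large antecedent–consequent pair, i.e. a double period.
Phrase 3 begins with different material from phrase 1, making it contrasting.

contrasting double period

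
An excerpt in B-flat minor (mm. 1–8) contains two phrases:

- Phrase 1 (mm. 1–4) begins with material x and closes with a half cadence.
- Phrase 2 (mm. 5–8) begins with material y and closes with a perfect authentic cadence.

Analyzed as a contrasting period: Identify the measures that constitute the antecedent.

measures 1–4

The antecedent is the phrase ending with the weaker cadence (half cadence, phrase 1) and the consequent the one ending more conclusively (perfect authentic cadence, phrase 2); the antecedent is measures 1–4.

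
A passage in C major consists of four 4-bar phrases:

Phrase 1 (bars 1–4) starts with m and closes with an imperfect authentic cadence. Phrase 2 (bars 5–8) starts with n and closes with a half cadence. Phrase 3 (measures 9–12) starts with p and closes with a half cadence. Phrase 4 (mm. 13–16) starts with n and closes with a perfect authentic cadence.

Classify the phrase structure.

Four phrases in two halves: the first half (bars 1-8) ends with a half cadence, the second (mm. 9-16) with a perfect authentic cadence — a large antecedent–consequent pair, i.e. a double period.
Phrase 3 begins with different material from phrase 1, making it contrasting.

contrasting double period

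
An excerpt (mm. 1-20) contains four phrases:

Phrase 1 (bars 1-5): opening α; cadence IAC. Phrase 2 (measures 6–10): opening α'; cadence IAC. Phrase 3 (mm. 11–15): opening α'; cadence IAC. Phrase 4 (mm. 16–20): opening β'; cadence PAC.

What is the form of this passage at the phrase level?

parallel double period

Four phrases in two halves: the first half (measures 1–10) ends with an imperfect authentic cadence, the second (mm. 11–20) with a perfect authentic cadence — a large antecedent–consequent pair, i.e. a double period.
Phrase 3 begins with the same material as phrase 1, making it parallel.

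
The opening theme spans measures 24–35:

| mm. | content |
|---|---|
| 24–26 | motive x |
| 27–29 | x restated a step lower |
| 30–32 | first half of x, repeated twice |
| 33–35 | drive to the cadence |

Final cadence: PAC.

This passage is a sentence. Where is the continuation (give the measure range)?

measures 30–35

After the presentation (mm. 24–29), the continuation covers the fragmentation through the cadence: bars 30–35.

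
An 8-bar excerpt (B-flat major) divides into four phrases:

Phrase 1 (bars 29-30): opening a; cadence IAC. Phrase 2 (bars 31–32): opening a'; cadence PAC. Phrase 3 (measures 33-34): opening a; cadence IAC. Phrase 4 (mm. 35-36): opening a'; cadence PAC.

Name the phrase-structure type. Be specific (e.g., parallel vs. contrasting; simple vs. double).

repeated period

The cadence pattern IAC–PAC–IAC–PAC is weak–strong twice, and phrases 3–4 restate phrases 1–2: a period heard twice, not a double period (which would end weakly at phrase 2).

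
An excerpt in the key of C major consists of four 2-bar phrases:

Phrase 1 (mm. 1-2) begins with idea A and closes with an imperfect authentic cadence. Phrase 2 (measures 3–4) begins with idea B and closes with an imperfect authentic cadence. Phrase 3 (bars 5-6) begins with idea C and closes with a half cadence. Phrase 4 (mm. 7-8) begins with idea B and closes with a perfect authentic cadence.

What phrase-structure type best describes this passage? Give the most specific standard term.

Four phrases in two halves: the first half (measures 1-4) ends with an imperfect authentic cadence, the second (mm. 5–8) with a perfect authentic cadence — a large antecedent–consequent pair, i.e. a double period.
Phrase 3 begins with different material from phrase 1, making it contrasting.

contrasting double period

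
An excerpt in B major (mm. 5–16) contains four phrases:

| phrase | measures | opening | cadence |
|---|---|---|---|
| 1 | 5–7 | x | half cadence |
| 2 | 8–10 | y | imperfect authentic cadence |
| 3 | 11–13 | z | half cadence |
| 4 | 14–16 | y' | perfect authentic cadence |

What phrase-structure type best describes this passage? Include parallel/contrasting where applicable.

contrasting double period

Four phrases in two halves: the first half (bars 5-10) ends with an imperfect authentic cadence, the second (mm. 11–16) with a perfect authentic cadence — a large antecedent–consequent pair, i.e. a double period.
Phrase 3 begins with different material from phrase 1, making it contrasting.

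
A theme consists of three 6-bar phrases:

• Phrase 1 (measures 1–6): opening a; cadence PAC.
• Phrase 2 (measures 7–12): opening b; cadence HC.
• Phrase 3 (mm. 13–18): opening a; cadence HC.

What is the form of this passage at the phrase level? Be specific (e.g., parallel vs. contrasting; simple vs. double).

phrase group

The final phrase closes with a half cadence, which is not stronger than the preceding half cadence; the 3 phrases lack an overall antecedent–consequent design and so form a phrase group.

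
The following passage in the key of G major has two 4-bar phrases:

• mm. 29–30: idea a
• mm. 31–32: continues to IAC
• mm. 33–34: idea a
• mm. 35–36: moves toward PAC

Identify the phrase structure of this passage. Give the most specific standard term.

parallel period

Phrase 1 ends with an imperfect authentic cadence (weaker) and phrase 2 with a perfect authentic cadence (stronger): antecedent + consequent = a period.
The two phrases open with the same material (a / a), so the period is parallel.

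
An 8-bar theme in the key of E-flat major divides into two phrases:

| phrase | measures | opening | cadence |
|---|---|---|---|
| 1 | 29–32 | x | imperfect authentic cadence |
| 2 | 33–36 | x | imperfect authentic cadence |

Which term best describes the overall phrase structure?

Both phrases have the same opening (x) and the same cadence (imperfect authentic cadence): the second is a restatement, not a consequent, so this is a repeated phrase rather than a period.

repeated phrase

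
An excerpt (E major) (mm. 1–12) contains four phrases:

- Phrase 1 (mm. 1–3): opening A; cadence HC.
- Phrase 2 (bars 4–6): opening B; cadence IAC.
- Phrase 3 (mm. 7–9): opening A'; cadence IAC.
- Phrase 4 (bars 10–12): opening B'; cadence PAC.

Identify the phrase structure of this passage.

Four phrases in two halves: the first half (bars 1–6) ends with an imperfect authentic cadence, the second (bars 7–12) with a perfect authentic cadence — a large antecedent–consequent pair, i.e. a double period.
Phrase 3 begins with the same material as phrase 1, making it parallel.

parallel double period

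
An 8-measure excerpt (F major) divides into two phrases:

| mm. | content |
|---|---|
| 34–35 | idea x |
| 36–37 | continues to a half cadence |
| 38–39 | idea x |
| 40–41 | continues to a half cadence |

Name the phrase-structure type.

Both phrases have the same opening (x) and the same cadence (half cadence): the second is a restatement, not a consequent, so this is a repeated phrase rather than a period.

repeated phrase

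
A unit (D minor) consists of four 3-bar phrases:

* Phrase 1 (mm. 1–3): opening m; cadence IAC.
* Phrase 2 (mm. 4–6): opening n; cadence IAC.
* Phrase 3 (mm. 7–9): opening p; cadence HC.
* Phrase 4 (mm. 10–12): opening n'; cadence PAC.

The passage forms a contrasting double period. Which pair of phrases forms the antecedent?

In a double period the first pair of phrases (ending imperfect authentic cadence) is the large antecedent and the second pair (ending perfect authentic cadence) is the large consequent; the antecedent is phrases 1 and 2.

phrases 1 and 2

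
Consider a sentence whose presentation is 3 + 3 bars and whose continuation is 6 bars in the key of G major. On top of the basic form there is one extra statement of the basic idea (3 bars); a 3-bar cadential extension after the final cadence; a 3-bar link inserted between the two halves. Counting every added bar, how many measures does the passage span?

Basic sentence: 3 + 3 + 6 = 12 bars.
12 (basic form) + 3 (extra statement) + 3 (cadential extension) + 3 (link) = 21.

21 measures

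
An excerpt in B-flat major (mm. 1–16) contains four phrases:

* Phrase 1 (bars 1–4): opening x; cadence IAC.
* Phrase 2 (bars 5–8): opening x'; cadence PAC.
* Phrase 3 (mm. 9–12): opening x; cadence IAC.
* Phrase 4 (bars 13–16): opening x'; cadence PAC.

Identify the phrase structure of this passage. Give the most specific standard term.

The cadence pattern IAC–PAC–IAC–PAC is weak–strong twice, and phrases 3–4 restate phrases 1–2: a period heard twice, not a double period (which would end weakly at phrase 2).

repeated period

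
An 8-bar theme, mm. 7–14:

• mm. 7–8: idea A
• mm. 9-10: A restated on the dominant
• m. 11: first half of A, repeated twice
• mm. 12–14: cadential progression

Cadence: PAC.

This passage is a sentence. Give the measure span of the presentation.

measures 7–10

The presentation of a sentence is the basic idea (bars 7-8) plus its repetition (bars 9-10); the presentation is therefore bars 7-10.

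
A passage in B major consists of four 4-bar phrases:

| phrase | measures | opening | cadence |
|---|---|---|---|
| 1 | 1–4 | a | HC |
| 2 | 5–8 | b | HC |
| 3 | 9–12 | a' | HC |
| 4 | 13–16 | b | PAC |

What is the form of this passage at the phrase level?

parallel double period

Four phrases in two halves: the first half (mm. 1–8) ends with a half cadence, the second (bars 9–16) with a perfect authentic cadence — a large antecedent–consequent pair, i.e. a double period.
Phrase 3 begins with the same material as phrase 1, making it parallel.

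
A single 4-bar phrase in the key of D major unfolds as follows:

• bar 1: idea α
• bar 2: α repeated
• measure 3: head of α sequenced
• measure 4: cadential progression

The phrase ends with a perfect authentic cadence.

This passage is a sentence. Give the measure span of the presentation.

measures 1–2

The presentation of a sentence is the basic idea (measure 1) plus its repetition (bar 2); the presentation is therefore mm. 1–2.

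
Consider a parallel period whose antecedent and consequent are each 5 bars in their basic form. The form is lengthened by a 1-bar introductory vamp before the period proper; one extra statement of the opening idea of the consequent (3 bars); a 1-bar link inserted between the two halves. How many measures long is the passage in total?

Basic parallel period: 5 + 5 = 10 bars.
10 (basic form) + 1 (introduction) + 3 (extra statement) + 1 (link) = 15.

15 measures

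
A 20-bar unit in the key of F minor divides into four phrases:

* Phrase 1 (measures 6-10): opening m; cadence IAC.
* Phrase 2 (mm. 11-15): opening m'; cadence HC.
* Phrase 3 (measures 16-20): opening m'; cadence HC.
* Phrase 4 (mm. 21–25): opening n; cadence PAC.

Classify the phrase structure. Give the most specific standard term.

parallel double period

Four phrases in two halves: the first half (measures 6–15) ends with a half cadence, the second (mm. 16-25) with a perfect authentic cadence — a large antecedent–consequent pair, i.e. a double period.
Phrase 3 begins with the same material as phrase 1, making it parallel.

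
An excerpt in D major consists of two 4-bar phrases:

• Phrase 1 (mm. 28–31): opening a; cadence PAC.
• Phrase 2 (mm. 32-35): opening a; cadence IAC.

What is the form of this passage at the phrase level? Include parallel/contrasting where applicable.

phrase group

The second phrase closes with an imperfect authentic cadence, which is not stronger than the first phrase's perfect authentic cadence; without a weak→strong cadential pair there is no antecedent–consequent relationship, so this is a phrase group rather than a period.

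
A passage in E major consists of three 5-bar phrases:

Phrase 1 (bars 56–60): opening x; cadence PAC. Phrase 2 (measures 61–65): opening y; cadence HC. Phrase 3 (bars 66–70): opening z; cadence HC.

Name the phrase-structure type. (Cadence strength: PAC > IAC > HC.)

phrase group

The final phrase closes with a half cadence, which is not stronger than the preceding half cadence; the 3 phrases lack an overall antecedent–consequent design and so form a phrase group.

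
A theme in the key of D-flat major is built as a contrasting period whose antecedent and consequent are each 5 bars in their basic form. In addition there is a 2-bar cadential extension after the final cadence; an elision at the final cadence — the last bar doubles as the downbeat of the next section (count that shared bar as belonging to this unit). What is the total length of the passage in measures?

Basic contrasting period: 5 + 5 = 10 bars.
10 (basic form) + 2 (cadential extension) = 12.
The elision shares a bar with the next section but does not change this unit's count.

12 measures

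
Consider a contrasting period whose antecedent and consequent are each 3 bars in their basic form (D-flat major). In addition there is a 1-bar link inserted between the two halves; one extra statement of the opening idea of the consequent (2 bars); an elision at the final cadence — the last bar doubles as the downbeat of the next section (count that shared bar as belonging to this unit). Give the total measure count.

Basic contrasting period: 3 + 3 = 6 bars.
6 (basic form) + 1 (link) + 2 (extra statement) = 9.
The elision shares a bar with the next section but does not change this unit's count.

9 measures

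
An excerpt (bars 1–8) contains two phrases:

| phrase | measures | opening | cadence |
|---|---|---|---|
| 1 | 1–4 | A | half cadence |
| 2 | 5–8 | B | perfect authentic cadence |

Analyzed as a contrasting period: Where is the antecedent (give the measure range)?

The antecedent is the phrase ending with the weaker cadence (half cadence, phrase 1) and the consequent the one ending more conclusively (perfect authentic cadence, phrase 2); the antecedent is mm. 1–4.

measures 1–4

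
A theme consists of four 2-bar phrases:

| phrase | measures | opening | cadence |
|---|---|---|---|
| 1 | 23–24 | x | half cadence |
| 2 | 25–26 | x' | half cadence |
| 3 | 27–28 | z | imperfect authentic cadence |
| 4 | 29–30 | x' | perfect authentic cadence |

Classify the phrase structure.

contrasting double period

Four phrases in two halves: the first half (bars 23-26) ends with a half cadence, the second (measures 27–30) with a perfect authentic cadence — a large antecedent–consequent pair, i.e. a double period.
Phrase 3 begins with different material from phrase 1, making it contrasting.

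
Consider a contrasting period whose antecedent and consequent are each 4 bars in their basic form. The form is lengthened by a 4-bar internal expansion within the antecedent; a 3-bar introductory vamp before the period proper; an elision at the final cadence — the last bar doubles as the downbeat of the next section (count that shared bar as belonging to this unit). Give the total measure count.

15 measures

Basic contrasting period: 4 + 4 = 8 bars.
8 (basic form) + 4 (internal expansion) + 3 (introduction) = 15.
The elision shares a bar with the next section but does not change this unit's count.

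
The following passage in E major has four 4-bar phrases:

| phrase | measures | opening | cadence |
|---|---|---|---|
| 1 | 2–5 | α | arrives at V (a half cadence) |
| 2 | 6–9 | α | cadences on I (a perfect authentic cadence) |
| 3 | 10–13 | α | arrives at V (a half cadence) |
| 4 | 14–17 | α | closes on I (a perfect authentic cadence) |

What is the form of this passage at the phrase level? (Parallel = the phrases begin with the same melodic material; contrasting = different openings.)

repeated period

The cadence pattern HC–PAC–HC–PAC is weak–strong twice, and phrases 3–4 restate phrases 1–2: a period heard twice, not a double period (which would end weakly at phrase 2).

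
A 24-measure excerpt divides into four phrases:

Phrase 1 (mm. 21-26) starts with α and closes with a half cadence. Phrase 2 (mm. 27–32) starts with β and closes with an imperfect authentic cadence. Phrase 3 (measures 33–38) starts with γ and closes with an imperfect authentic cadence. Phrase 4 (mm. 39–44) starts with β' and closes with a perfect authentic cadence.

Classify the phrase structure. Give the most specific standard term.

contrasting double period

Four phrases in two halves: the first half (bars 21–32) ends with an imperfect authentic cadence, the second (mm. 33–44) with a perfect authentic cadence — a large antecedent–consequent pair, i.e. a double period.
Phrase 3 begins with different material from phrase 1, making it contrasting.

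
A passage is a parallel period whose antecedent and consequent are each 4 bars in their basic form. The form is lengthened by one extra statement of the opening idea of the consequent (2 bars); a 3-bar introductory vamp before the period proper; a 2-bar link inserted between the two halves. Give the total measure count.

Basic parallel period: 4 + 4 = 8 bars.
8 (basic form) + 2 (extra statement) + 3 (introduction) + 2 (link) = 15.

15 measures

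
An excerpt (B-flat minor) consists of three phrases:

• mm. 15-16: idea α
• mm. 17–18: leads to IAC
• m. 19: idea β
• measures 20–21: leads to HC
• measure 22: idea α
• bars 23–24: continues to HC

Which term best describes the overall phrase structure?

phrase group

The final phrase closes with a half cadence, which is not stronger than the preceding half cadence; the 3 phrases lack an overall antecedent–consequent design and so form a phrase group.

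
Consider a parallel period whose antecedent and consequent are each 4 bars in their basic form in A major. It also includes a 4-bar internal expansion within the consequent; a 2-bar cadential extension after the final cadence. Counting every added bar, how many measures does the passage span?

14 measures

Basic parallel period: 4 + 4 = 8 bars.
8 (basic form) + 4 (internal expansion) + 2 (cadential extension) = 14.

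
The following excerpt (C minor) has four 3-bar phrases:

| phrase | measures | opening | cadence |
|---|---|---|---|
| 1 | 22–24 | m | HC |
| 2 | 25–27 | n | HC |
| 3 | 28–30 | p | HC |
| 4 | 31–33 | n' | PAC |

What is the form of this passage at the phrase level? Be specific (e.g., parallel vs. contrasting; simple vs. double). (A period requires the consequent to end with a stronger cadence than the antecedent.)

contrasting double period

Four phrases in two halves: the first half (bars 22–27) ends with a half cadence, the second (bars 28-33) with a perfect authentic cadence — a large antecedent–consequent pair, i.e. a double period.
Phrase 3 begins with different material from phrase 1, making it contrasting.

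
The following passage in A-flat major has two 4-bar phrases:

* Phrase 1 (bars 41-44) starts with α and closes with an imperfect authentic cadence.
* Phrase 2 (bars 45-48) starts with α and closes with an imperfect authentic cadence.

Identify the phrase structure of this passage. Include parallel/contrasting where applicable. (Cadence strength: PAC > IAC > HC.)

Both phrases have the same opening (α) and the same cadence (imperfect authentic cadence): the second is a restatement, not a consequent, so this is a repeated phrase rather than a period.

repeated phrase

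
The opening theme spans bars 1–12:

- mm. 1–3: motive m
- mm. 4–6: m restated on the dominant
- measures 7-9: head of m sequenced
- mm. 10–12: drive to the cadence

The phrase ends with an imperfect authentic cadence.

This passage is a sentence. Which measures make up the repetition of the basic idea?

The presentation of a sentence is the basic idea (mm. 1–3) plus its repetition (bars 4–6); the repetition of the basic idea is therefore mm. 4–6.

measures 4–6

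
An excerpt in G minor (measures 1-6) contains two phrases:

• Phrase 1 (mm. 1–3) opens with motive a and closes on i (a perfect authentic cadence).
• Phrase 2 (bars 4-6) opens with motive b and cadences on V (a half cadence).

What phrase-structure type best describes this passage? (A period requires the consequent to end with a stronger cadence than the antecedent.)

The second phrase closes with a half cadence, which is not stronger than the first phrase's perfect authentic cadence; without a weak→strong cadential pair there is no antecedent–consequent relationship, so this is a phrase group rather than a period.

phrase group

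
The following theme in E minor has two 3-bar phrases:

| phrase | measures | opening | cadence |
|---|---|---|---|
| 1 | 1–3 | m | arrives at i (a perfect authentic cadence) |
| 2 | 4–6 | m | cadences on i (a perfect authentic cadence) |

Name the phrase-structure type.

repeated phrase

Both phrases have the same opening (m) and the same cadence (perfect authentic cadence): the second is a restatement, not a consequent, so this is a repeated phrase rather than a period.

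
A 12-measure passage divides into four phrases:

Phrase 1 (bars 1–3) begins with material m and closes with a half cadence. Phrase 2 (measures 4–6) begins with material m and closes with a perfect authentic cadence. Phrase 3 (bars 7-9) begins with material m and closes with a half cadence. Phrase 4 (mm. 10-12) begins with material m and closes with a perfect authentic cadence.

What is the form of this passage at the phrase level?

The cadence pattern HC–PAC–HC–PAC is weak–strong twice, and phrases 3–4 restate phrases 1–2: a period heard twice, not a double period (which would end weakly at phrase 2).

repeated period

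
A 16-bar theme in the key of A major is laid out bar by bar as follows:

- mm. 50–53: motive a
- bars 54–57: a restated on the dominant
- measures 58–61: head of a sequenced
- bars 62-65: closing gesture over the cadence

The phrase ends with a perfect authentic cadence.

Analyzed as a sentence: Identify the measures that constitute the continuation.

After the presentation (bars 50–57), the continuation covers the fragmentation through the cadence: mm. 58-65.

measures 58–65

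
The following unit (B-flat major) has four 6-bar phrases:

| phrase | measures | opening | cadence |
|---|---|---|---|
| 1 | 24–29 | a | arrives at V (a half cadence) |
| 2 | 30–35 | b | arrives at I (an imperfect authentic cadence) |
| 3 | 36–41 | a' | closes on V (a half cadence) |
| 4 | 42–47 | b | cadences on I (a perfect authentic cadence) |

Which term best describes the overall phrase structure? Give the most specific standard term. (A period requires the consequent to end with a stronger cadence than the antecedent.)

Four phrases in two halves: the first half (mm. 24–35) ends with an imperfect authentic cadence, the second (mm. 36–47) with a perfect authentic cadence — a large antecedent–consequent pair, i.e. a double period.
Phrase 3 begins with the same material as phrase 1, making it parallel.

parallel double period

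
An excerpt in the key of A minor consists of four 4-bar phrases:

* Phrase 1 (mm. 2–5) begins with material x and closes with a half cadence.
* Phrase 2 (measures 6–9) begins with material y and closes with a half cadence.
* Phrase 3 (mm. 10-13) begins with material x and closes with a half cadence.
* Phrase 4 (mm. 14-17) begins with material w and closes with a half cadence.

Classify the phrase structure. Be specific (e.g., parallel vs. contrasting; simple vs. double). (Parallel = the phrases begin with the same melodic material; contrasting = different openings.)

Phrase 4 ends with a half cadence, no stronger than phrase 2's half cadence, so the four phrases do not form a double period; nor do phrases 3–4 duplicate 1–2, so it is not a repeated period. With no phrase reaching a conclusive cadence, the passage is a phrase group.

phrase group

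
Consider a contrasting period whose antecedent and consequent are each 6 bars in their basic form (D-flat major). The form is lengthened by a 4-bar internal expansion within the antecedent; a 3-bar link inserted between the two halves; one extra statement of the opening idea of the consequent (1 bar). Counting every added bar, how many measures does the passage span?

Basic contrasting period: 6 + 6 = 12 bars.
12 (basic form) + 4 (internal expansion) + 3 (link) + 1 (extra statement) = 20.

20 measures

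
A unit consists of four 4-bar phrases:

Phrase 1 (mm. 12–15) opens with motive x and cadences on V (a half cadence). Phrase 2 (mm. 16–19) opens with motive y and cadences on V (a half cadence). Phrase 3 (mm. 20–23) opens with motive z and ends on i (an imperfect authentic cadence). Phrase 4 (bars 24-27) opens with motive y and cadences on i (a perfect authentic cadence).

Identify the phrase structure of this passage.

contrasting double period

Four phrases in two halves: the first half (bars 12–19) ends with a half cadence, the second (measures 20-27) with a perfect authentic cadence — a large antecedent–consequent pair, i.e. a double period.
Phrase 3 begins with different material from phrase 1, making it contrasting.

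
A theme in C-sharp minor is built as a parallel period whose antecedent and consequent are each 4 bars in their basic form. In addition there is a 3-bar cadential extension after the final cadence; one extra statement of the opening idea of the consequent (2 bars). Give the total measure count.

Basic parallel period: 4 + 4 = 8 bars.
8 (basic form) + 3 (cadential extension) + 2 (extra statement) = 13.

13 measures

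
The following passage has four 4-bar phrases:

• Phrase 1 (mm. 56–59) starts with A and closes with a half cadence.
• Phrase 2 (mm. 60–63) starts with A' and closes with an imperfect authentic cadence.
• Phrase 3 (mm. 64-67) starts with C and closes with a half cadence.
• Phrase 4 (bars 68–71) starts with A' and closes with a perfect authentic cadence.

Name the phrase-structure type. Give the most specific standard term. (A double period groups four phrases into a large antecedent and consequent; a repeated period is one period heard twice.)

contrasting double period

Four phrases in two halves: the first half (mm. 56–63) ends with an imperfect authentic cadence, the second (mm. 64–71) with a perfect authentic cadence — a large antecedent–consequent pair, i.e. a double period.
Phrase 3 begins with different material from phrase 1, making it contrasting.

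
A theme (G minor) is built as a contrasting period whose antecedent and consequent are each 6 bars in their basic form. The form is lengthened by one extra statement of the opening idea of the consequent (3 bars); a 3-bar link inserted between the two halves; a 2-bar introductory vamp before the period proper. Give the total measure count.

20 measures

Basic contrasting period: 6 + 6 = 12 bars.
12 (basic form) + 3 (extra statement) + 3 (link) + 2 (introduction) = 20.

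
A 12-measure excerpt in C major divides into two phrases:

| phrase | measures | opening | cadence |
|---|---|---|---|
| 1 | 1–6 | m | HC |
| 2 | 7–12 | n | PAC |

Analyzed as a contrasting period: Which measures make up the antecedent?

The antecedent is the phrase ending with the weaker cadence (half cadence, phrase 1) and the consequent the one ending more conclusively (perfect authentic cadence, phrase 2); the antecedent is mm. 1–6.

measures 1–6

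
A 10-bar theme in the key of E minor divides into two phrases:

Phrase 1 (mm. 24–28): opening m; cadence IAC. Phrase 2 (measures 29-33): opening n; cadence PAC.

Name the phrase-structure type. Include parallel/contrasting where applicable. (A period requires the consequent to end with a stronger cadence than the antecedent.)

Phrase 1 ends with an imperfect authentic cadence (weaker) and phrase 2 with a perfect authentic cadence (stronger): antecedent + consequent = a period.
The two phrases open with different material (m / n), so the period is contrasting.

contrasting period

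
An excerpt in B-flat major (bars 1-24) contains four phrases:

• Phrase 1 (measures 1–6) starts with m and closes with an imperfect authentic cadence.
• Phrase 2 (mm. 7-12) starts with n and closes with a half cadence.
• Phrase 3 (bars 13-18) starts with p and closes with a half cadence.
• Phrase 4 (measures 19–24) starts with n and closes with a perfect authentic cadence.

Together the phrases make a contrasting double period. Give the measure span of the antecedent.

measures 1–12

In a double period the first pair of phrases (ending half cadence) is the large antecedent and the second pair (ending perfect authentic cadence) is the large consequent; the antecedent is measures 1–12.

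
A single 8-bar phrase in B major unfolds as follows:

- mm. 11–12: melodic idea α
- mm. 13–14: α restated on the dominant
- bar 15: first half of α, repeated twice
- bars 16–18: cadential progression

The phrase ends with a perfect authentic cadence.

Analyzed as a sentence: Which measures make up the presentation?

The presentation of a sentence is the basic idea (mm. 11-12) plus its repetition (bars 13–14); the presentation is therefore bars 11–14.

measures 11–14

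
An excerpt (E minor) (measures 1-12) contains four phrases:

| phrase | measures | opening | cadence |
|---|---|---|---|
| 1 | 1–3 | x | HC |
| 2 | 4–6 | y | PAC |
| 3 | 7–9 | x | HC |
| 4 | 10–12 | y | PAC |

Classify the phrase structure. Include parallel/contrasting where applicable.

The cadence pattern HC–PAC–HC–PAC is weak–strong twice, and phrases 3–4 restate phrases 1–2: a period heard twice, not a double period (which would end weakly at phrase 2).

repeated period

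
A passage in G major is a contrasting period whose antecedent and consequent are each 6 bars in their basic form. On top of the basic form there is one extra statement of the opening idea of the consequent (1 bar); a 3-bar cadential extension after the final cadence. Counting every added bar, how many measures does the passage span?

Basic contrasting period: 6 + 6 = 12 bars.
12 (basic form) + 1 (extra statement) + 3 (cadential extension) = 16.

16 measures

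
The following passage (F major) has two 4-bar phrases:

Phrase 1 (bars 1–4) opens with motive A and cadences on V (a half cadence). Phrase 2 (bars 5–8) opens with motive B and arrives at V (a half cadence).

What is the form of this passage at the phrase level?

The second phrase closes with a half cadence, which is not stronger than the first phrase's half cadence; without a weak→strong cadential pair there is no antecedent–consequent relationship, so this is a phrase group rather than a period.

phrase group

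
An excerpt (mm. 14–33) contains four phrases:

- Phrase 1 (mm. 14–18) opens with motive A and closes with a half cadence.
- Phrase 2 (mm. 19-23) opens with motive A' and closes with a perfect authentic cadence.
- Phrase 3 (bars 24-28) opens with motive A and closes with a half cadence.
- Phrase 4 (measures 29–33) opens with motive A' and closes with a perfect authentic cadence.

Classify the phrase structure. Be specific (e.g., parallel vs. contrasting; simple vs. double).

The cadence pattern HC–PAC–HC–PAC is weak–strong twice, and phrases 3–4 restate phrases 1–2: a period heard twice, not a double period (which would end weakly at phrase 2).

repeated period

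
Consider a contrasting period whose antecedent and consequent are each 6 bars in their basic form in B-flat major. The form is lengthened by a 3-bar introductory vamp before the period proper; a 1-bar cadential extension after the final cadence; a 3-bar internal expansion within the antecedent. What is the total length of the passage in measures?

19 measures

Basic contrasting period: 6 + 6 = 12 bars.
12 (basic form) + 3 (introduction) + 1 (cadential extension) + 3 (internal expansion) = 19.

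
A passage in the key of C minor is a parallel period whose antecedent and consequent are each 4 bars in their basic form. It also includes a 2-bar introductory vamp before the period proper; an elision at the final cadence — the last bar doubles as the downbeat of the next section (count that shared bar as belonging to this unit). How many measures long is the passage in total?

Basic parallel period: 4 + 4 = 8 bars.
8 (basic form) + 2 (introduction) = 10.
The elision shares a bar with the next section but does not change this unit's count.

10 measures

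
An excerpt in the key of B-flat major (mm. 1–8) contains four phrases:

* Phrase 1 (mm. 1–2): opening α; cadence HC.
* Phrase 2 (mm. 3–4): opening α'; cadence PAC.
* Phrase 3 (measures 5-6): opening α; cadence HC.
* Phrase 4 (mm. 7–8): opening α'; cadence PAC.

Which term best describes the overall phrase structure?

The cadence pattern HC–PAC–HC–PAC is weak–strong twice, and phrases 3–4 restate phrases 1–2: a period heard twice, not a double period (which would end weakly at phrase 2).

repeated period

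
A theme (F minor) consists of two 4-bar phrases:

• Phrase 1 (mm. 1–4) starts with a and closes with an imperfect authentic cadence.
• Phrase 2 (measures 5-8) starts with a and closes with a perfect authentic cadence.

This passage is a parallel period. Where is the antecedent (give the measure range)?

measures 1–4

The antecedent is the phrase ending with the weaker cadence (imperfect authentic cadence, phrase 1) and the consequent the one ending more conclusively (perfect authentic cadence, phrase 2); the antecedent is bars 1-4.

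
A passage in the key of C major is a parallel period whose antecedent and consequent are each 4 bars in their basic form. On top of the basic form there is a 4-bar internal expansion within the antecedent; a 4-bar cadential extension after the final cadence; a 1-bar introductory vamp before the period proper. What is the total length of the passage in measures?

Basic parallel period: 4 + 4 = 8 bars.
8 (basic form) + 4 (internal expansion) + 4 (cadential extension) + 1 (introduction) = 17.

17 measures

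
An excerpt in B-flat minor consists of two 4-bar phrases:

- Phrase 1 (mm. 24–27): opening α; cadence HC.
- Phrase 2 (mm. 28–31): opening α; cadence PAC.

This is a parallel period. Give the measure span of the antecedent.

measures 24–27

The phrase ending with the weaker cadence (half cadence) is the antecedent; the one ending more conclusively (perfect authentic cadence) is the consequent. The antecedent is measures 24–27.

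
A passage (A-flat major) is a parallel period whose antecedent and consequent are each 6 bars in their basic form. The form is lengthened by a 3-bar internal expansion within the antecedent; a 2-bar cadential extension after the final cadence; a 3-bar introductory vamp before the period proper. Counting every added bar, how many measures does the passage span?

20 measures

Basic parallel period: 6 + 6 = 12 bars.
12 (basic form) + 3 (internal expansion) + 2 (cadential extension) + 3 (introduction) = 20.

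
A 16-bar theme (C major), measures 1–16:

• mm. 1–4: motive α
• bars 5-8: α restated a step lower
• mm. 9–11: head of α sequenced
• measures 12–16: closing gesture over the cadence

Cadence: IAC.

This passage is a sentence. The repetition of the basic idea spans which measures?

measures 5–8

The presentation of a sentence is the basic idea (measures 1-4) plus its repetition (bars 5–8); the repetition of the basic idea is therefore mm. 5-8.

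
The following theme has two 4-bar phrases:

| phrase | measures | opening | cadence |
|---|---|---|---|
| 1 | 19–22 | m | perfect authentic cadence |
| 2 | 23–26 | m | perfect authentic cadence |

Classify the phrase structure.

Both phrases have the same opening (m) and the same cadence (perfect authentic cadence): the second is a restatement, not a consequent, so this is a repeated phrase rather than a period.

repeated phrase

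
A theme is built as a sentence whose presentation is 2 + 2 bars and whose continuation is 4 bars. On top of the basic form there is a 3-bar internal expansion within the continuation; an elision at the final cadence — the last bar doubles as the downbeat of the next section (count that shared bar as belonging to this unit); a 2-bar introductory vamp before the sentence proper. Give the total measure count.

Basic sentence: 2 + 2 + 4 = 8 bars.
8 (basic form) + 3 (internal expansion) + 2 (introduction) = 13.
The elision shares a bar with the next section but does not change this unit's count.

13 measures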